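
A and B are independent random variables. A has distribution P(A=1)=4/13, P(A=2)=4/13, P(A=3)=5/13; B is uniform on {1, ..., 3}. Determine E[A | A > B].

19/7

P(A > B) = 14/39.
Summing A·P(x,y) over outcomes with A > B gives 38/39.
E[A | A > B] = (38/39) / (14/39) = 19/7.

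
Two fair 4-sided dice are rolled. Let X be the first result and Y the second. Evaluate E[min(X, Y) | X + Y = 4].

P(X + Y = 4) = 3/16.
Summing min(X,Y)·P(x,y) over outcomes with X + Y = 4 gives 1/4.
E[min(X, Y) | X + Y = 4] = (1/4) / (3/16) = 4/3.

4/3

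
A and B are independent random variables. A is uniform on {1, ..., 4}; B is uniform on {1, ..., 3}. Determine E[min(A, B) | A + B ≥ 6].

P(A + B ≥ 6) = 1/4.
Summing min(A,B)·P(x,y) over outcomes with A + B ≥ 6 gives 2/3.
E[min(A, B) | A + B ≥ 6] = (2/3) / (1/4) = 8/3.

8/3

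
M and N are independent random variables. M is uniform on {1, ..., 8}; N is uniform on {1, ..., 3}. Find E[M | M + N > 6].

P(M + N > 6) = 1/2.
Summing M·P(x,y) over outcomes with M + N > 6 gives 77/24.
E[M | M + N > 6] = (77/24) / (1/2) = 77/12.

77/12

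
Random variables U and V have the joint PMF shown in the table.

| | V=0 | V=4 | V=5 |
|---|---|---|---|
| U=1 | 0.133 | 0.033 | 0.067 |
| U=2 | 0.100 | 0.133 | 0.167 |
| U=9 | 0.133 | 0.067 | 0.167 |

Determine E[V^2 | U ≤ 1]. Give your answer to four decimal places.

9.4549

P(U ≤ 1) = 0.233.
Summing V^2·P(U=x,V=y) over the conditioning event gives 2.203.
E[V^2 | U ≤ 1] = (2.203) / (0.233) = 9.4549.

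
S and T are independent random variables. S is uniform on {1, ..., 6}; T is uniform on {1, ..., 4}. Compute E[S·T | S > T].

P(S > T) = 7/12.
Summing ST·P(x,y) over outcomes with S > T gives 145/24.
E[S·T | S > T] = (145/24) / (7/12) = 145/14.

145/14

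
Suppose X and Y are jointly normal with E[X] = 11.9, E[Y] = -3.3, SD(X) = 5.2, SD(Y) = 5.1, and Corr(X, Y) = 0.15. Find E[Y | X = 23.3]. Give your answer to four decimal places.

-1.6229

For a bivariate normal, E[Y | X=x] = μ_Y + ρ·(σ_Y/σ_X)·(x − μ_X).
E[Y | X=23.3] = -3.3 + (0.15)·(5.1/5.2)·(23.3 − (11.9)) = -3.3 + (0.147115)·(11.4) = -1.6229.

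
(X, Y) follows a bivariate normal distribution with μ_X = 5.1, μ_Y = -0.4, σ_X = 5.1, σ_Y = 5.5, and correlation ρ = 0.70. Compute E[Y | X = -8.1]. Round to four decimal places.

-10.3647

The regression of Y on X has slope ρ·σ_Y/σ_X and passes through (μ_X, μ_Y).
E[Y | X=-8.1] = -0.4 + (0.70)·(5.5/5.1)·(-8.1 − (5.1)) = -0.4 + (0.7549)·(-13.2) = -10.3647.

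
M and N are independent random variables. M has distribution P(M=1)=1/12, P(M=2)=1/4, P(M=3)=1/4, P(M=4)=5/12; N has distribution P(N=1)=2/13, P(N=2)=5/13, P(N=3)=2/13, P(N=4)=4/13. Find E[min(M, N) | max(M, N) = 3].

68/35

P(max(M, N) = 3) = 35/156.
Summing min(M,N)·P(x,y) over outcomes with max(M, N) = 3 gives 17/39.
E[min(M, N) | max(M, N) = 3] = (17/39) / (35/156) = 68/35.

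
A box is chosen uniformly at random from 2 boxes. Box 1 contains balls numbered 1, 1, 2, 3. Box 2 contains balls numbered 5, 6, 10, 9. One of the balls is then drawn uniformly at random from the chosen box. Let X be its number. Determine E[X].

37/8

E[X | box 1] = (1+1+2+3)/4 = 7/4.
E[X | box 2] = (5+6+10+9)/4 = 15/2.
E[X] = (1/2)·(7/4) + (1/2)·(15/2) = 37/8.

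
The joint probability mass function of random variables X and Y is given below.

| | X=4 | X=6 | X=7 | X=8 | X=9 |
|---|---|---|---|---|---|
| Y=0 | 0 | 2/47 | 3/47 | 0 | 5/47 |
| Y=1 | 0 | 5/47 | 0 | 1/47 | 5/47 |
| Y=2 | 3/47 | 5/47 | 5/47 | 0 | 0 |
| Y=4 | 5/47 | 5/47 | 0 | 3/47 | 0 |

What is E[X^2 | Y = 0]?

P(Y = 0) = 10/47.
Σ X^2·P over the event = 36·(2/47) + 49·(3/47) + 81·(5/47) = 624/47.
E[X^2 | Y = 0] = (624/47) / (10/47) = 312/5.

312/5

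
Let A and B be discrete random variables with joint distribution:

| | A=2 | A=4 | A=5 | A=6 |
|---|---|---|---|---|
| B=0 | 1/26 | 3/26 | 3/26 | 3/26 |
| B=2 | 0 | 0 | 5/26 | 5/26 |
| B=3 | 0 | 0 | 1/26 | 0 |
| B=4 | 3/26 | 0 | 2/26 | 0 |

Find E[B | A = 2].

3

P(A = 2) = 2/13.
Σ B·P over the event = 0·(1/26) + 4·(3/26) = 6/13.
E[B | A = 2] = (6/13) / (2/13) = 3.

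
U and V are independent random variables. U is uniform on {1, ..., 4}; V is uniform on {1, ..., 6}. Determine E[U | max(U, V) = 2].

5/3

Outcomes with max(U, V) = 2: (1,2), (2,1), (2,2), each with probability 1/24.
E[U | max(U, V) = 2] = (1 + 2 + 2) / 3 = 5/3.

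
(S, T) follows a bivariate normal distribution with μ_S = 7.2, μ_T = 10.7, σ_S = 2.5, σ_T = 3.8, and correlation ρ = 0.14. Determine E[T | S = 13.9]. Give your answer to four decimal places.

E[T | S=x] = μ_T + ρ(σ_T/σ_S)(x − μ_S) for jointly normal variables.
E[T | S=13.9] = 10.7 + (0.14)·(3.8/2.5)·(13.9 − (7.2)) = 10.7 + (0.2128)·(6.7) = 12.1258.

12.1258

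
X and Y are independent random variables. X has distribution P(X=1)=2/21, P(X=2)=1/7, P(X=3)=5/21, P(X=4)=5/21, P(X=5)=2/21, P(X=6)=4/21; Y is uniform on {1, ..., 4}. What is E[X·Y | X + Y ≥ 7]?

530/37

P(X + Y ≥ 7) = 37/84.
Summing XY·P(x,y) over outcomes with X + Y ≥ 7 gives 265/42.
E[X·Y | X + Y ≥ 7] = (265/42) / (37/84) = 530/37.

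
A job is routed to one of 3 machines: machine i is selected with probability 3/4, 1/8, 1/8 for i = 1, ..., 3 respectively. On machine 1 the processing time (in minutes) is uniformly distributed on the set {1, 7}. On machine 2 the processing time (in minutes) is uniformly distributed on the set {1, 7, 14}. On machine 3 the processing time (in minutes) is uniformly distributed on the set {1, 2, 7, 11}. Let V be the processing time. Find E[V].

E[V | machine 1] = (1+7)/2 = 4.
E[V | machine 2] = (1+7+14)/3 = 22/3.
E[V | machine 3] = (1+2+7+11)/4 = 21/4.
By the law of total expectation,
E[V] = (3/4)·(4) + (1/8)·(22/3) + (1/8)·(21/4) = 439/96.

439/96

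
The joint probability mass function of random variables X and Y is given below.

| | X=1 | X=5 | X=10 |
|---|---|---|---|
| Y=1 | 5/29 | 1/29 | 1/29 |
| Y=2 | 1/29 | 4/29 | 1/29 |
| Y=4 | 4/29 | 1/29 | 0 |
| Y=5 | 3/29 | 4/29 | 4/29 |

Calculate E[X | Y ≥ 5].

P(Y ≥ 5) = 11/29.
Σ X·P over the event = 1·(3/29) + 5·(4/29) + 10·(4/29) = 63/29.
E[X | Y ≥ 5] = (63/29) / (11/29) = 63/11.

63/11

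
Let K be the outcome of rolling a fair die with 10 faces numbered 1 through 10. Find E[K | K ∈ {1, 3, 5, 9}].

P(K ∈ {1, 3, 5, 9}) = 2/5.
Σ over the event: 1·1/10 + 3·1/10 + 5·1/10 + 9·1/10 = 9/5.
E[K | K ∈ {1, 3, 5, 9}] = (9/5) / (2/5) = 9/2.

9/2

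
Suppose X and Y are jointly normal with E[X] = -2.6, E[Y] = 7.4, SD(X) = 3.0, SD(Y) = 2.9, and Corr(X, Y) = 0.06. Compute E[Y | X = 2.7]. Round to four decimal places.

For a bivariate normal, E[Y | X=x] = μ_Y + ρ·(σ_Y/σ_X)·(x − μ_X).
E[Y | X=2.7] = 7.4 + (0.06)·(2.9/3.0)·(2.7 − (-2.6)) = 7.4 + (0.058)·(5.3) = 7.7074.

7.7074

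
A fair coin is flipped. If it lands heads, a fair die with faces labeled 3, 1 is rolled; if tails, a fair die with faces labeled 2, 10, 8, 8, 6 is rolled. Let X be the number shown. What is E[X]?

22/5

E[X | heads] = (3+1)/2 = 2.
E[X | tails] = (2+10+8+8+6)/5 = 34/5.
E[X] = (1/2)·(2) + (1/2)·(34/5) = 22/5.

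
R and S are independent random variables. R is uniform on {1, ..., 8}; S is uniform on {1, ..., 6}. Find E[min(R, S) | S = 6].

Outcomes with S = 6: (1,6), (2,6), (3,6), (4,6), (5,6), (6,6), (7,6), (8,6), each with probability 1/48.
E[min(R, S) | S = 6] = (1 + 2 + 3 + 4 + 5 + 6 + 6 + 6) / 8 = 33/8.

33/8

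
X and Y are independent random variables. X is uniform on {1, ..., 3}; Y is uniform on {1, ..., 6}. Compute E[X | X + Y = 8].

5/2

P(X + Y = 8) = 1/9.
Summing X·P(x,y) over outcomes with X + Y = 8 gives 5/18.
E[X | X + Y = 8] = (5/18) / (1/9) = 5/2.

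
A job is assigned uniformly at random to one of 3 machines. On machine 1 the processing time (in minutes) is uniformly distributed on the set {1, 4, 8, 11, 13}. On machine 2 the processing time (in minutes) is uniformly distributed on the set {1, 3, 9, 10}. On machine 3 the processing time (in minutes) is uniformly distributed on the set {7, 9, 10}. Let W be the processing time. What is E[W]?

E[W | machine 1] = (1+4+8+11+13)/5 = 37/5.
E[W | machine 2] = (1+3+9+10)/4 = 23/4.
E[W | machine 3] = (7+9+10)/3 = 26/3.
By the law of total expectation,
E[W] = (1/3)·(37/5) + (1/3)·(23/4) + (1/3)·(26/3) = 1309/180.

1309/180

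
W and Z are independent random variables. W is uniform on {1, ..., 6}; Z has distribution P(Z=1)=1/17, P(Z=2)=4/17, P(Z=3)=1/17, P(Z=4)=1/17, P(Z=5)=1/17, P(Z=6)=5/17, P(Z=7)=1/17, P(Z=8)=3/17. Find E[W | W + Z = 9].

P(W + Z = 9) = 2/17.
Summing W·P(x,y) over outcomes with W + Z = 9 gives 35/102.
E[W | W + Z = 9] = (35/102) / (2/17) = 35/12.

35/12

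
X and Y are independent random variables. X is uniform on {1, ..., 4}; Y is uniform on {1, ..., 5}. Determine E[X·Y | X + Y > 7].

17

Outcomes with X + Y > 7: (3,5), (4,4), (4,5), each with probability 1/20.
E[X·Y | X + Y > 7] = (15 + 16 + 20) / 3 = 17.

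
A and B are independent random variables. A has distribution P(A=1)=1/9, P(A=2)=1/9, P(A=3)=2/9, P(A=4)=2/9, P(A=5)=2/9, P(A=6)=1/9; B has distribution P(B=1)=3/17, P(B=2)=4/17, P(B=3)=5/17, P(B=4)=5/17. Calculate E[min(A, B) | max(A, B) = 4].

137/54

P(max(A, B) = 4) = 6/17.
Summing min(A,B)·P(x,y) over outcomes with max(A, B) = 4 gives 137/153.
E[min(A, B) | max(A, B) = 4] = (137/153) / (6/17) = 137/54.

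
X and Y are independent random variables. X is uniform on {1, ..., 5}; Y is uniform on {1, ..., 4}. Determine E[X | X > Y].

4

Outcomes with X > Y: (2,1), (3,1), (3,2), (4,1), (4,2), (4,3), (5,1), (5,2), (5,3), (5,4), each with probability 1/20.
E[X | X > Y] = (2 + 3 + 3 + 4 + 4 + 4 + 5 + 5 + 5 + 5) / 10 = 4.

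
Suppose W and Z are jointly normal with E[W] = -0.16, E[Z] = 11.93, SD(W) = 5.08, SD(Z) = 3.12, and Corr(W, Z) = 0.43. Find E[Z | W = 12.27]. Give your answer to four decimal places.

15.2127

For a bivariate normal, E[Z | W=x] = μ_Z + ρ·(σ_Z/σ_W)·(x − μ_W).
E[Z | W=12.27] = 11.93 + (0.43)·(3.12/5.08)·(12.27 − (-0.16)) = 11.93 + (0.264094)·(12.43) = 15.2127.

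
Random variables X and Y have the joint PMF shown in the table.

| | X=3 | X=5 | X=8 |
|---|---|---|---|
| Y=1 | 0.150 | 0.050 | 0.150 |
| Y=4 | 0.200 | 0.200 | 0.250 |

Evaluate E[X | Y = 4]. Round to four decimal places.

P(Y = 4) = 0.650.
Summing X·P(X=x,Y=y) over the conditioning event gives 3.600.
E[X | Y = 4] = (3.600) / (0.650) = 5.5385.

5.5385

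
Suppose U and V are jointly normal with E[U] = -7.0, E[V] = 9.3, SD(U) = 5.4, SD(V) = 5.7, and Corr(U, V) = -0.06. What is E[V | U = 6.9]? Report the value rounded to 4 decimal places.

8.4197

The regression of V on U has slope ρ·σ_V/σ_U and passes through (μ_U, μ_V).
E[V | U=6.9] = 9.3 + (-0.06)·(5.7/5.4)·(6.9 − (-7.0)) = 9.3 + (-0.063333)·(13.9) = 8.4197.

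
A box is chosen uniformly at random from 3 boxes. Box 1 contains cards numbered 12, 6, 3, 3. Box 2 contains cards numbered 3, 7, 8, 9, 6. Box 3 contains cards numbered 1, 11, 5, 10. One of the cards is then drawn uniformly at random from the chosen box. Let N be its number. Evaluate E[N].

E[N | box 1] = (12+6+3+3)/4 = 6.
E[N | box 2] = (3+7+8+9+6)/5 = 33/5.
E[N | box 3] = (1+11+5+10)/4 = 27/4.
By the law of total expectation,
E[N] = (1/3)·(6) + (1/3)·(33/5) + (1/3)·(27/4) = 129/20.

129/20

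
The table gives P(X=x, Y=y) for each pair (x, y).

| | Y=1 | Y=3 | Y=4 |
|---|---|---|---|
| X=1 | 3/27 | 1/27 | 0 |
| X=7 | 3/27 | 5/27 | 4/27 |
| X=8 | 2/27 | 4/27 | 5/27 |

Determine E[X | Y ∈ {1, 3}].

6

P(Y ∈ {1, 3}) = 2/3.
Summing X·P(X=x,Y=y) over the conditioning event gives 4.
E[X | Y ∈ {1, 3}] = (4) / (2/3) = 6.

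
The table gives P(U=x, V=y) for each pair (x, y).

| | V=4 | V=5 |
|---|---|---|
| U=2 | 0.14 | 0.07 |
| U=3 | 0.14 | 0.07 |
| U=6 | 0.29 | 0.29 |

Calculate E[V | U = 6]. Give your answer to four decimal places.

P(U = 6) = 0.58.
Summing V·P(U=x,V=y) over the conditioning event gives 2.61.
E[V | U = 6] = (2.61) / (0.58) = 4.5000.

4.5000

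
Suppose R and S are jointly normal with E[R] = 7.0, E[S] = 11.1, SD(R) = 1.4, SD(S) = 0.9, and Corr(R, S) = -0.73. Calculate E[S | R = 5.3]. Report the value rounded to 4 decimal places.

For a bivariate normal, E[S | R=x] = μ_S + ρ·(σ_S/σ_R)·(x − μ_R).
E[S | R=5.3] = 11.1 + (-0.73)·(0.9/1.4)·(5.3 − (7.0)) = 11.1 + (-0.46929)·(-1.7) = 11.8978.

11.8978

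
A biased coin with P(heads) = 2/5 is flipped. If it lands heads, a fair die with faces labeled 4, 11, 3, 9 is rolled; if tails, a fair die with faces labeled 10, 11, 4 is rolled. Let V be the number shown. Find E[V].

E[V | heads] = (4+11+3+9)/4 = 27/4.
E[V | tails] = (10+11+4)/3 = 25/3.
By the law of total expectation,
E[V] = (2/5)·(27/4) + (3/5)·(25/3) = 77/10.

77/10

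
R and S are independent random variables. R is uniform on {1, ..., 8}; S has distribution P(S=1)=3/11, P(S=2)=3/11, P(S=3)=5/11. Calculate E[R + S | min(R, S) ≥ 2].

P(min(R, S) ≥ 2) = 7/11.
Summing (R+S)·P(x,y) over outcomes with min(R, S) ≥ 2 gives 427/88.
E[R + S | min(R, S) ≥ 2] = (427/88) / (7/11) = 61/8.

61/8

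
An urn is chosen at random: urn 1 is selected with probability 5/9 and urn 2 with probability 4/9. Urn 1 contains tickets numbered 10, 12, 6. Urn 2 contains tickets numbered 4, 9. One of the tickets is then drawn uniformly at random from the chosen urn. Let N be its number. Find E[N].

218/27

E[N | urn 1] = (10+12+6)/3 = 28/3.
E[N | urn 2] = (4+9)/2 = 13/2.
By the law of total expectation,
E[N] = (5/9)·(28/3) + (4/9)·(13/2) = 218/27.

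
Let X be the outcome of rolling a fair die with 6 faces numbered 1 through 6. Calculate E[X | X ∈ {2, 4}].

P(X ∈ {2, 4}) = 1/3.
Σ over the event: 2·1/6 + 4·1/6 = 1.
E[X | X ∈ {2, 4}] = (1) / (1/3) = 3.

3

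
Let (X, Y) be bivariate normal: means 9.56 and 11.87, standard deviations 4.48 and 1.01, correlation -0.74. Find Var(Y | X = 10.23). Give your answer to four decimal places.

For a bivariate normal, Var(Y | X=x) = σ_Y²(1 − ρ²).
Var(Y | X=10.23) = (1.01)²·(1 − (-0.74)²) = 1.0201·0.4524 = 0.4615.

0.4615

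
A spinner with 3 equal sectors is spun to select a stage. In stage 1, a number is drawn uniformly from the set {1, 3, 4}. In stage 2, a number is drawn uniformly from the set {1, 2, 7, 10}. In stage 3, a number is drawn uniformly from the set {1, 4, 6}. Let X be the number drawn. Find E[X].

E[X | stage 1] = (1+3+4)/3 = 8/3.
E[X | stage 2] = (1+2+7+10)/4 = 5.
E[X | stage 3] = (1+4+6)/3 = 11/3.
E[X] = (1/3)·(8/3) + (1/3)·(5) + (1/3)·(11/3) = 34/9.

34/9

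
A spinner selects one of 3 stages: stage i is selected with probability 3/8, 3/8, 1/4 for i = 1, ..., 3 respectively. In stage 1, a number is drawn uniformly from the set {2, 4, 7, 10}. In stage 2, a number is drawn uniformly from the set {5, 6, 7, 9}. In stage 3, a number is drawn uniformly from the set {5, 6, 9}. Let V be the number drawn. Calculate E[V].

305/48

E[V | stage 1] = (2+4+7+10)/4 = 23/4.
E[V | stage 2] = (5+6+7+9)/4 = 27/4.
E[V | stage 3] = (5+6+9)/3 = 20/3.
E[V] = (3/8)·(23/4) + (3/8)·(27/4) + (1/4)·(20/3) = 305/48.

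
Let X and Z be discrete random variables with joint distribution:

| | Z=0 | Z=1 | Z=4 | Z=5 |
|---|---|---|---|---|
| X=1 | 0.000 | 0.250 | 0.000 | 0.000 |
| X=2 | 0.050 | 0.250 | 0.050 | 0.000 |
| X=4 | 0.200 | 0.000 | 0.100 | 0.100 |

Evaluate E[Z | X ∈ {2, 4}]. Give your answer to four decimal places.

1.8000

P(X ∈ {2, 4}) = 0.750.
Σ Z·P over the event = 0·(0.050) + 1·(0.250) + 4·(0.050) + 0·(0.200) + 4·(0.100) + 5·(0.100) = 1.350.
E[Z | X ∈ {2, 4}] = (1.350) / (0.750) = 1.8000.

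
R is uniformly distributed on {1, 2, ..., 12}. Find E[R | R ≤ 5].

3

Given R ≤ 5, R is equally likely to be any of {1, 2, 3, 4, 5}.
E[R | R ≤ 5] = (1 + 2 + 3 + 4 + 5) / 5 = 3.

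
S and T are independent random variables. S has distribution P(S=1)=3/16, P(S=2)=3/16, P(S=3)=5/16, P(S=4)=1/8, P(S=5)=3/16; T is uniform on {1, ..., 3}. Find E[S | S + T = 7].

P(S + T = 7) = 5/48.
Summing S·P(x,y) over outcomes with S + T = 7 gives 23/48.
E[S | S + T = 7] = (23/48) / (5/48) = 23/5.

23/5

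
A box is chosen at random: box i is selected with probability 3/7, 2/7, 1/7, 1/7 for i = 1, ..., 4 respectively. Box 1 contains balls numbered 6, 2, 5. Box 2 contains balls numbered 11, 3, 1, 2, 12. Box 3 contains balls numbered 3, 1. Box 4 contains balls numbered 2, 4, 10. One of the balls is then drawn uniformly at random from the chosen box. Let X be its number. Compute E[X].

E[X | box 1] = (6+2+5)/3 = 13/3.
E[X | box 2] = (11+3+1+2+12)/5 = 29/5.
E[X | box 3] = (3+1)/2 = 2.
E[X | box 4] = (2+4+10)/3 = 16/3.
E[X] = (3/7)·(13/3) + (2/7)·(29/5) + (1/7)·(2) + (1/7)·(16/3) = 479/105.

479/105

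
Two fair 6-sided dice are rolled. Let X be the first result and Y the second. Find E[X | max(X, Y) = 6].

P(max(X, Y) = 6) = 11/36.
Summing X·P(x,y) over outcomes with max(X, Y) = 6 gives 17/12.
E[X | max(X, Y) = 6] = (17/12) / (11/36) = 51/11.

51/11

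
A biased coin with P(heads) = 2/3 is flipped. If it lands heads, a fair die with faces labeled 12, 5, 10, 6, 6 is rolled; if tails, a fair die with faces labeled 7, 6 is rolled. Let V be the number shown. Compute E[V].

221/30

E[V | heads] = (12+5+10+6+6)/5 = 39/5.
E[V | tails] = (7+6)/2 = 13/2.
E[V] = (2/3)·(39/5) + (1/3)·(13/2) = 221/30.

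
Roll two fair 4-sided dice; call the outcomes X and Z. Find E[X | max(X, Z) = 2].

P(max(X, Z) = 2) = 3/16.
Summing X·P(x,y) over outcomes with max(X, Z) = 2 gives 5/16.
E[X | max(X, Z) = 2] = (5/16) / (3/16) = 5/3.

5/3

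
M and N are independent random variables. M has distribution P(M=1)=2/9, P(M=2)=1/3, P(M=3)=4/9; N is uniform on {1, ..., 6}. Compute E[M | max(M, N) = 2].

7/4

P(max(M, N) = 2) = 4/27.
Summing M·P(x,y) over outcomes with max(M, N) = 2 gives 7/27.
E[M | max(M, N) = 2] = (7/27) / (4/27) = 7/4.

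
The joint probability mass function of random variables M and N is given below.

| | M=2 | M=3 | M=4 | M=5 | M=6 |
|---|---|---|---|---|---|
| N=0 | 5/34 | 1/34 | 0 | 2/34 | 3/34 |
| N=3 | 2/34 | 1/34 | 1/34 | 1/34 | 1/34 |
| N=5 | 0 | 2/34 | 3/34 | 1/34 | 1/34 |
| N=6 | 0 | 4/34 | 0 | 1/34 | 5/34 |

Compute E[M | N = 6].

P(N = 6) = 5/17.
Σ M·P over the event = 3·(4/34) + 5·(1/34) + 6·(5/34) = 47/34.
E[M | N = 6] = (47/34) / (5/17) = 47/10.

47/10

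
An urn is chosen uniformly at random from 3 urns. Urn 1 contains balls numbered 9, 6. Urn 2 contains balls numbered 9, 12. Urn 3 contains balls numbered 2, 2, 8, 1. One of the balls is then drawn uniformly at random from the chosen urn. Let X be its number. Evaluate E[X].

E[X | urn 1] = (9+6)/2 = 15/2.
E[X | urn 2] = (9+12)/2 = 21/2.
E[X | urn 3] = (2+2+8+1)/4 = 13/4.
By the law of total expectation,
E[X] = (1/3)·(15/2) + (1/3)·(21/2) + (1/3)·(13/4) = 85/12.

85/12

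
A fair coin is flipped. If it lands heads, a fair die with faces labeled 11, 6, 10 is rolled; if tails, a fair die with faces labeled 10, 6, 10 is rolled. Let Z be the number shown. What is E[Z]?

53/6

E[Z | heads] = (11+6+10)/3 = 9.
E[Z | tails] = (10+6+10)/3 = 26/3.
By the law of total expectation,
E[Z] = (1/2)·(9) + (1/2)·(26/3) = 53/6.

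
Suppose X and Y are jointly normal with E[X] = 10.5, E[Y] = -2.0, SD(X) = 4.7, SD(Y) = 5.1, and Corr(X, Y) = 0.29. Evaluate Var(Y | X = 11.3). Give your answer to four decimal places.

For a bivariate normal, Var(Y | X=x) = σ_Y²(1 − ρ²).
Var(Y | X=11.3) = (5.1)²·(1 − (0.29)²) = 26.01·0.9159 = 23.8226.

23.8226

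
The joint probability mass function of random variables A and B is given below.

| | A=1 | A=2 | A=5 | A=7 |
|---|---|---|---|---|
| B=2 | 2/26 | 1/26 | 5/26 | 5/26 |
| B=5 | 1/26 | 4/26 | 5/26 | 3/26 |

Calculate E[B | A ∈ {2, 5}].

P(A ∈ {2, 5}) = 15/26.
Σ B·P over the event = 2·(1/26) + 5·(4/26) + 2·(5/26) + 5·(5/26) = 57/26.
E[B | A ∈ {2, 5}] = (57/26) / (15/26) = 19/5.

19/5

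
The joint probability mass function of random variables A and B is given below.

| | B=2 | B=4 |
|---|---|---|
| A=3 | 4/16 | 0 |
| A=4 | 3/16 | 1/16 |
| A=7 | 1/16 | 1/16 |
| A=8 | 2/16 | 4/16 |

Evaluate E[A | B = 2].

47/10

P(B = 2) = 5/8.
Σ A·P over the event = 3·(4/16) + 4·(3/16) + 7·(1/16) + 8·(2/16) = 47/16.
E[A | B = 2] = (47/16) / (5/8) = 47/10.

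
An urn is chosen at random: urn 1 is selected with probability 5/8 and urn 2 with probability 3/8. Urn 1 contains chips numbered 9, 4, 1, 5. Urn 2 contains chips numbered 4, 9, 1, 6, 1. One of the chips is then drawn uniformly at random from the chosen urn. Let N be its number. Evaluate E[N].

E[N | urn 1] = (9+4+1+5)/4 = 19/4.
E[N | urn 2] = (4+9+1+6+1)/5 = 21/5.
By the law of total expectation,
E[N] = (5/8)·(19/4) + (3/8)·(21/5) = 727/160.

727/160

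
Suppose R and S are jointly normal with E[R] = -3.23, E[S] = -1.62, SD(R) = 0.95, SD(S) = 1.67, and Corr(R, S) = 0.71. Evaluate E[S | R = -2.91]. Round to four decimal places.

E[S | R=x] = μ_S + ρ(σ_S/σ_R)(x − μ_R) for jointly normal variables.
E[S | R=-2.91] = -1.62 + (0.71)·(1.67/0.95)·(-2.91 − (-3.23)) = -1.62 + (1.2481)·(0.32) = -1.2206.

-1.2206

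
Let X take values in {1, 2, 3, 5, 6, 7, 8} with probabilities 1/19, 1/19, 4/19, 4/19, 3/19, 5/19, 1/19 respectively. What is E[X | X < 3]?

P(X < 3) = 2/19.
Σ over the event: 1·1/19 + 2·1/19 = 3/19.
E[X | X < 3] = (3/19) / (2/19) = 3/2.

3/2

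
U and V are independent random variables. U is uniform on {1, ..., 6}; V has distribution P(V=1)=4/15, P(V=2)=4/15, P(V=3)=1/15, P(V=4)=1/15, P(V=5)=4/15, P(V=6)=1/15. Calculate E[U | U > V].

P(U > V) = 1/2.
Summing U·P(x,y) over outcomes with U > V gives 101/45.
E[U | U > V] = (101/45) / (1/2) = 202/45.

202/45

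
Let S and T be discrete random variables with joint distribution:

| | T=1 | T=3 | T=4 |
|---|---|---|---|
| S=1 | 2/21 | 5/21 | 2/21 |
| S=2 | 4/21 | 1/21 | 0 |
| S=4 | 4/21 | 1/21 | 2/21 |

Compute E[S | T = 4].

P(T = 4) = 4/21.
Σ S·P over the event = 1·(2/21) + 4·(2/21) = 10/21.
E[S | T = 4] = (10/21) / (4/21) = 5/2.

5/2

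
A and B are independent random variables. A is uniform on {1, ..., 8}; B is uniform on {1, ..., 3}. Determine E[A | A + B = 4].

P(A + B = 4) = 1/8.
Summing A·P(x,y) over outcomes with A + B = 4 gives 1/4.
E[A | A + B = 4] = (1/4) / (1/8) = 2.

2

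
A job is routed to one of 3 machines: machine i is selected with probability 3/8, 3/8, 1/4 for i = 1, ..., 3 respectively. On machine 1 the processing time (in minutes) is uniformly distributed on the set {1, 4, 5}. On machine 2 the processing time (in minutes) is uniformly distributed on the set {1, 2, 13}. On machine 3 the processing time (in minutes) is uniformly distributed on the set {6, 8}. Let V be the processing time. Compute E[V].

5

E[V | machine 1] = (1+4+5)/3 = 10/3.
E[V | machine 2] = (1+2+13)/3 = 16/3.
E[V | machine 3] = (6+8)/2 = 7.
E[V] = (3/8)·(10/3) + (3/8)·(16/3) + (1/4)·(7) = 5.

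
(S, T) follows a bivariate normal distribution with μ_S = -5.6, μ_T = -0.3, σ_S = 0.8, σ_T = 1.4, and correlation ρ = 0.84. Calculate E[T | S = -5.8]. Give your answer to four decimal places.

E[T | S=x] = μ_T + ρ(σ_T/σ_S)(x − μ_S) for jointly normal variables.
E[T | S=-5.8] = -0.3 + (0.84)·(1.4/0.8)·(-5.8 − (-5.6)) = -0.3 + (1.47)·(-0.2) = -0.5940.

-0.5940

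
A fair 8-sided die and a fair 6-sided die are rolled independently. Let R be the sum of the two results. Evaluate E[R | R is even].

P(R is even) = 1/2.
Σ over the event: 2·1/48 + 4·1/16 + 6·5/48 + 8·1/8 + 10·5/48 + 12·1/16 + 14·1/48 = 4.
E[R | R is even] = (4) / (1/2) = 8.

8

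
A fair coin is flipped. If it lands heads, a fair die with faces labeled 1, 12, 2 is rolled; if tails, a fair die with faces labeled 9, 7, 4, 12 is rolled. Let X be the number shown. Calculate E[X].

13/2

E[X | heads] = (1+12+2)/3 = 5.
E[X | tails] = (9+7+4+12)/4 = 8.
By the law of total expectation,
E[X] = (1/2)·(5) + (1/2)·(8) = 13/2.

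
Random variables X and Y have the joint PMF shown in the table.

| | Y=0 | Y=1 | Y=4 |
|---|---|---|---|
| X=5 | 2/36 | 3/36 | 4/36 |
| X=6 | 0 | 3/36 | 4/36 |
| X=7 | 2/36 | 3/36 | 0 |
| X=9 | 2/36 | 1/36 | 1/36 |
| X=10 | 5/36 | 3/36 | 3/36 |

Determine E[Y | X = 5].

19/9

P(X = 5) = 1/4.
Σ Y·P over the event = 0·(2/36) + 1·(3/36) + 4·(4/36) = 19/36.
E[Y | X = 5] = (19/36) / (1/4) = 19/9.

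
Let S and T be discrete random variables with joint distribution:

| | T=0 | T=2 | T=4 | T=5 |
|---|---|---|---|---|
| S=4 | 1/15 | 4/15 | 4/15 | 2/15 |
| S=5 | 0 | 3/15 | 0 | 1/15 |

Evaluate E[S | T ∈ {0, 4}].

4

P(T ∈ {0, 4}) = 1/3.
Summing S·P(S=x,T=y) over the conditioning event gives 4/3.
E[S | T ∈ {0, 4}] = (4/3) / (1/3) = 4.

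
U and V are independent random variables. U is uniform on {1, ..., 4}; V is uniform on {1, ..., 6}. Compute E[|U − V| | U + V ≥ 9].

Outcomes with U + V ≥ 9: (3,6), (4,5), (4,6), each with probability 1/24.
E[|U − V| | U + V ≥ 9] = (3 + 1 + 2) / 3 = 2.

2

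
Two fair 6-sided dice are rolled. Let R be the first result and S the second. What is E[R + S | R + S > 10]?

P(R + S > 10) = 1/12.
Summing (R+S)·P(x,y) over outcomes with R + S > 10 gives 17/18.
E[R + S | R + S > 10] = (17/18) / (1/12) = 34/3.

34/3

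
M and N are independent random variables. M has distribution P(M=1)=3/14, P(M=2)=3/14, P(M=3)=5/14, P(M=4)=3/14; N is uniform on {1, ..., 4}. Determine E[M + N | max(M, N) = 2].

10/3

P(max(M, N) = 2) = 9/56.
Summing (M+N)·P(x,y) over outcomes with max(M, N) = 2 gives 15/28.
E[M + N | max(M, N) = 2] = (15/28) / (9/56) = 10/3.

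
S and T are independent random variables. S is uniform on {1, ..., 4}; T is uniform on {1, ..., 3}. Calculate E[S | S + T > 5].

P(S + T > 5) = 1/4.
Summing S·P(x,y) over outcomes with S + T > 5 gives 11/12.
E[S | S + T > 5] = (11/12) / (1/4) = 11/3.

11/3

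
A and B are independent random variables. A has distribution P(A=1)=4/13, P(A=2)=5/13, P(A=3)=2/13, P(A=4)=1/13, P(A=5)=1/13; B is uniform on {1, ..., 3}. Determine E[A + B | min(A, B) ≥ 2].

95/18

P(min(A, B) ≥ 2) = 6/13.
Summing (A+B)·P(x,y) over outcomes with min(A, B) ≥ 2 gives 95/39.
E[A + B | min(A, B) ≥ 2] = (95/39) / (6/13) = 95/18.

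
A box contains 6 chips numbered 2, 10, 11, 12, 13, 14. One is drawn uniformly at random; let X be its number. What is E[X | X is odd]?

P(X is odd) = 1/3.
Σ over the event: 11·1/6 + 13·1/6 = 4.
E[X | X is odd] = (4) / (1/3) = 12.

12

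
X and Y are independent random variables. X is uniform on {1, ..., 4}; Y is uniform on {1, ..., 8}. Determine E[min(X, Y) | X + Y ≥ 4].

P(X + Y ≥ 4) = 29/32.
Summing min(X,Y)·P(x,y) over outcomes with X + Y ≥ 4 gives 67/32.
E[min(X, Y) | X + Y ≥ 4] = (67/32) / (29/32) = 67/29.

67/29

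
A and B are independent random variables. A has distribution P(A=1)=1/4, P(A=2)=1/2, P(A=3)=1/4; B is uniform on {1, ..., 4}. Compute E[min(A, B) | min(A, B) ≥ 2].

P(min(A, B) ≥ 2) = 9/16.
Summing min(A,B)·P(x,y) over outcomes with min(A, B) ≥ 2 gives 5/4.
E[min(A, B) | min(A, B) ≥ 2] = (5/4) / (9/16) = 20/9.

20/9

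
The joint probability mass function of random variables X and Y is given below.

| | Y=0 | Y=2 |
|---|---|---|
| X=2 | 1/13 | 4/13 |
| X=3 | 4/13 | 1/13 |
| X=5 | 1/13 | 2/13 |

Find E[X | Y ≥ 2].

P(Y ≥ 2) = 7/13.
Σ X·P over the event = 2·(4/13) + 3·(1/13) + 5·(2/13) = 21/13.
E[X | Y ≥ 2] = (21/13) / (7/13) = 3.

3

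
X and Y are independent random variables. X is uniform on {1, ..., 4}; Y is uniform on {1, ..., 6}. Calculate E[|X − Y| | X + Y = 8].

Outcomes with X + Y = 8: (2,6), (3,5), (4,4), each with probability 1/24.
E[|X − Y| | X + Y = 8] = (4 + 2 + 0) / 3 = 2.

2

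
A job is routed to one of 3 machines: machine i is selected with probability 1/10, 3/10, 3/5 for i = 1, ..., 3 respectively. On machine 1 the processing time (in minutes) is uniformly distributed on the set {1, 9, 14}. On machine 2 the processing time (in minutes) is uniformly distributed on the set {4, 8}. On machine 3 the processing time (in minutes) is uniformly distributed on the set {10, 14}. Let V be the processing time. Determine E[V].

49/5

E[V | machine 1] = (1+9+14)/3 = 8.
E[V | machine 2] = (4+8)/2 = 6.
E[V | machine 3] = (10+14)/2 = 12.
By the law of total expectation,
E[V] = (1/10)·(8) + (3/10)·(6) + (3/5)·(12) = 49/5.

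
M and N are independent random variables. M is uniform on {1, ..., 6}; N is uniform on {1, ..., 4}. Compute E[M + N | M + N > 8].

P(M + N > 8) = 1/8.
Summing (M+N)·P(x,y) over outcomes with M + N > 8 gives 7/6.
E[M + N | M + N > 8] = (7/6) / (1/8) = 28/3.

28/3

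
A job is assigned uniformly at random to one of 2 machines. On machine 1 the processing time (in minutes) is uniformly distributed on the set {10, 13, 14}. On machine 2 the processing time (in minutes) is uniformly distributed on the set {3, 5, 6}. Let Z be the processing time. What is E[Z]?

E[Z | machine 1] = (10+13+14)/3 = 37/3.
E[Z | machine 2] = (3+5+6)/3 = 14/3.
E[Z] = (1/2)·(37/3) + (1/2)·(14/3) = 17/2.

17/2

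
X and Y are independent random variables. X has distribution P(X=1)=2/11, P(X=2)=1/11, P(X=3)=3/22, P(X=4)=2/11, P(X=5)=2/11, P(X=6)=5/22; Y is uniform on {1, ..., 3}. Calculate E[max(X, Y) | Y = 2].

P(Y = 2) = 1/3.
Summing max(X,Y)·P(x,y) over outcomes with Y = 2 gives 29/22.
E[max(X, Y) | Y = 2] = (29/22) / (1/3) = 87/22.

87/22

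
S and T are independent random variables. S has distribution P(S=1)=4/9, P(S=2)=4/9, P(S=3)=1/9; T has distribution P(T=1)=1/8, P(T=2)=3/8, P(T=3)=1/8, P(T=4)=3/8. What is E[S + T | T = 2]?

P(T = 2) = 3/8.
Summing (S+T)·P(x,y) over outcomes with T = 2 gives 11/8.
E[S + T | T = 2] = (11/8) / (3/8) = 11/3.

11/3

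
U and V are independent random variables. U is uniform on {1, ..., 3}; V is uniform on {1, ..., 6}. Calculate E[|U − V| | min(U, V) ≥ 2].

P(min(U, V) ≥ 2) = 5/9.
Summing |U−V|·P(x,y) over outcomes with min(U, V) ≥ 2 gives 17/18.
E[|U − V| | min(U, V) ≥ 2] = (17/18) / (5/9) = 17/10.

17/10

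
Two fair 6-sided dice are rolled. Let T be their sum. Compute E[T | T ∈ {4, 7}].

P(T ∈ {4, 7}) = 1/4.
Σ over the event: 4·1/12 + 7·1/6 = 3/2.
E[T | T ∈ {4, 7}] = (3/2) / (1/4) = 6.

6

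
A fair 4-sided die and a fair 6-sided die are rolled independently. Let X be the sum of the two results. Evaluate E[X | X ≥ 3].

142/23

P(X ≥ 3) = 23/24.
Σ over the event: 3·1/12 + 4·1/8 + 5·1/6 + 6·1/6 + 7·1/6 + 8·1/8 + 9·1/12 + 10·1/24 = 71/12.
E[X | X ≥ 3] = (71/12) / (23/24) = 142/23.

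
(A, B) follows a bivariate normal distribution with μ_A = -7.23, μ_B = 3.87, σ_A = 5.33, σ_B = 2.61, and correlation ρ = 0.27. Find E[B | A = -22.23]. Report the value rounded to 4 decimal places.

E[B | A=x] = μ_B + ρ(σ_B/σ_A)(x − μ_A) for jointly normal variables.
E[B | A=-22.23] = 3.87 + (0.27)·(2.61/5.33)·(-22.23 − (-7.23)) = 3.87 + (0.132214)·(-15) = 1.8868.

1.8868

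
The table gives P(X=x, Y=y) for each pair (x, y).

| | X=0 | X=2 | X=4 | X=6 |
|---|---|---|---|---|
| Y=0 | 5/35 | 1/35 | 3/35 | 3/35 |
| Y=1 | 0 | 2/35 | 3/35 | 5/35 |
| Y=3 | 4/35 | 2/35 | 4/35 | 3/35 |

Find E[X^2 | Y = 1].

118/5

P(Y = 1) = 2/7.
Summing X^2·P(X=x,Y=y) over the conditioning event gives 236/35.
E[X^2 | Y = 1] = (236/35) / (2/7) = 118/5.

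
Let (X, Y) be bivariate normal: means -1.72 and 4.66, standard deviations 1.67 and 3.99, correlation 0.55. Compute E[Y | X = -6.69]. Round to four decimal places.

For a bivariate normal, E[Y | X=x] = μ_Y + ρ·(σ_Y/σ_X)·(x − μ_X).
E[Y | X=-6.69] = 4.66 + (0.55)·(3.99/1.67)·(-6.69 − (-1.72)) = 4.66 + (1.31407)·(-4.97) = -1.8709.

-1.8709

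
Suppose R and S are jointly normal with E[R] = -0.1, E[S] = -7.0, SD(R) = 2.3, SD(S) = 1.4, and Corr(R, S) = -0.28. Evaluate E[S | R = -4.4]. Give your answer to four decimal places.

For a bivariate normal, E[S | R=x] = μ_S + ρ·(σ_S/σ_R)·(x − μ_R).
E[S | R=-4.4] = -7.0 + (-0.28)·(1.4/2.3)·(-4.4 − (-0.1)) = -7.0 + (-0.170435)·(-4.3) = -6.2671.

-6.2671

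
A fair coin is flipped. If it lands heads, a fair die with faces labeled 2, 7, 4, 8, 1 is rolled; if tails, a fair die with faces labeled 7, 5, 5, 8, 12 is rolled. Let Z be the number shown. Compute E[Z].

59/10

E[Z | heads] = (2+7+4+8+1)/5 = 22/5.
E[Z | tails] = (7+5+5+8+12)/5 = 37/5.
By the law of total expectation,
E[Z] = (1/2)·(22/5) + (1/2)·(37/5) = 59/10.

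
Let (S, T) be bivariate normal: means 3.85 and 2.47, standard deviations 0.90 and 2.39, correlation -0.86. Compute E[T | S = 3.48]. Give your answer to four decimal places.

3.3150

E[T | S=x] = μ_T + ρ(σ_T/σ_S)(x − μ_S) for jointly normal variables.
E[T | S=3.48] = 2.47 + (-0.86)·(2.39/0.90)·(3.48 − (3.85)) = 2.47 + (-2.2838)·(-0.37) = 3.3150.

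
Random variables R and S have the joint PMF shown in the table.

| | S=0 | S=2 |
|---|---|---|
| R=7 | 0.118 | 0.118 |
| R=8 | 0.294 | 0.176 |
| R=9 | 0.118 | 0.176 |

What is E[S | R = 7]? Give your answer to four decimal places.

P(R = 7) = 0.236.
Σ S·P over the event = 0·(0.118) + 2·(0.118) = 0.236.
E[S | R = 7] = (0.236) / (0.236) = 1.0000.

1.0000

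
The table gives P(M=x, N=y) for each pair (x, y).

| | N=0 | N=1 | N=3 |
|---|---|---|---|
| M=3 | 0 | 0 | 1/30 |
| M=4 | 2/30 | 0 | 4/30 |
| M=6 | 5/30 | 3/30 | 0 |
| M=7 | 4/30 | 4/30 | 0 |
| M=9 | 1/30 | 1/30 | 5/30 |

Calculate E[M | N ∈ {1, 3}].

P(N ∈ {1, 3}) = 3/5.
Σ M·P over the event = 3·(1/30) + 4·(4/30) + 6·(3/30) + 7·(4/30) + 9·(1/30) + 9·(5/30) = 119/30.
E[M | N ∈ {1, 3}] = (119/30) / (3/5) = 119/18.

119/18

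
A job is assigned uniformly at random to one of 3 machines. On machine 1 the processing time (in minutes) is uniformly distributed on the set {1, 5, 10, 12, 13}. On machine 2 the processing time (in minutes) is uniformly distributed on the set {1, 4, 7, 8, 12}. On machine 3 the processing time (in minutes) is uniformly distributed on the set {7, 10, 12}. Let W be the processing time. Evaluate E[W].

E[W | machine 1] = (1+5+10+12+13)/5 = 41/5.
E[W | machine 2] = (1+4+7+8+12)/5 = 32/5.
E[W | machine 3] = (7+10+12)/3 = 29/3.
E[W] = (1/3)·(41/5) + (1/3)·(32/5) + (1/3)·(29/3) = 364/45.

364/45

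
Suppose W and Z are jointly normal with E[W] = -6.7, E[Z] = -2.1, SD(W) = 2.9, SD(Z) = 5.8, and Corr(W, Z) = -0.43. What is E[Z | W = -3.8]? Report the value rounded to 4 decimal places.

-4.5940

E[Z | W=x] = μ_Z + ρ(σ_Z/σ_W)(x − μ_W) for jointly normal variables.
E[Z | W=-3.8] = -2.1 + (-0.43)·(5.8/2.9)·(-3.8 − (-6.7)) = -2.1 + (-0.86)·(2.9) = -4.5940.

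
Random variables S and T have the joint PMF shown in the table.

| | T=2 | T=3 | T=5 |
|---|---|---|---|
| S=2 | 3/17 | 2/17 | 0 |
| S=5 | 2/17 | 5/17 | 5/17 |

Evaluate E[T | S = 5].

P(S = 5) = 12/17.
Summing T·P(S=x,T=y) over the conditioning event gives 44/17.
E[T | S = 5] = (44/17) / (12/17) = 11/3.

11/3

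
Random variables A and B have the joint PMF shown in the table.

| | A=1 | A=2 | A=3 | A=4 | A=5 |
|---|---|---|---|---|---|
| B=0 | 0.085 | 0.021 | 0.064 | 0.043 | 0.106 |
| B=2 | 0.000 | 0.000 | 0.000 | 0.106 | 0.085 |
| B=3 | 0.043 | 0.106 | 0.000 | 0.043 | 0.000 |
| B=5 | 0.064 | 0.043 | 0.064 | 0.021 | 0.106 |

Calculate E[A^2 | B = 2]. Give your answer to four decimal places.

20.0052

P(B = 2) = 0.191.
Σ A^2·P over the event = 16·(0.106) + 25·(0.085) = 3.821.
E[A^2 | B = 2] = (3.821) / (0.191) = 20.0052.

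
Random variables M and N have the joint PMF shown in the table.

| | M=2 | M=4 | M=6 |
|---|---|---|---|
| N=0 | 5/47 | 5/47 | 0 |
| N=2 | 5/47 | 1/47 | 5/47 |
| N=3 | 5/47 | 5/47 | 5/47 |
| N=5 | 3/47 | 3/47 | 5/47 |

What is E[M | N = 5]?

P(N = 5) = 11/47.
Σ M·P over the event = 2·(3/47) + 4·(3/47) + 6·(5/47) = 48/47.
E[M | N = 5] = (48/47) / (11/47) = 48/11.

48/11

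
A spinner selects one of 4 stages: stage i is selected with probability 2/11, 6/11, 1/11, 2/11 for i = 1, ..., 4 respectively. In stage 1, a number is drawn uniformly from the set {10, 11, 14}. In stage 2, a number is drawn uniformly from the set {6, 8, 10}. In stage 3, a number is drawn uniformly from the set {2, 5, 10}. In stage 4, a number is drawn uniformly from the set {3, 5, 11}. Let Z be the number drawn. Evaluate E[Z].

269/33

E[Z | stage 1] = (10+11+14)/3 = 35/3.
E[Z | stage 2] = (6+8+10)/3 = 8.
E[Z | stage 3] = (2+5+10)/3 = 17/3.
E[Z | stage 4] = (3+5+11)/3 = 19/3.
E[Z] = (2/11)·(35/3) + (6/11)·(8) + (1/11)·(17/3) + (2/11)·(19/3) = 269/33.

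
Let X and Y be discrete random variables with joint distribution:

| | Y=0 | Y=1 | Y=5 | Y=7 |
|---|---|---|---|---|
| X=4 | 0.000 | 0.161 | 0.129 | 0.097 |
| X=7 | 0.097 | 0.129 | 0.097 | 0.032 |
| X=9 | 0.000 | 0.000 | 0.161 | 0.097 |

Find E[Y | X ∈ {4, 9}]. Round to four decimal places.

4.6031

P(X ∈ {4, 9}) = 0.645.
Σ Y·P over the event = 1·(0.161) + 5·(0.129) + 7·(0.097) + 5·(0.161) + 7·(0.097) = 2.969.
E[Y | X ∈ {4, 9}] = (2.969) / (0.645) = 4.6031.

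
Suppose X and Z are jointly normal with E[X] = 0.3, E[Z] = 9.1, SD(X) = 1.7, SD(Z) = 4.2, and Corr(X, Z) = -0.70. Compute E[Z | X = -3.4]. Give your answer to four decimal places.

15.4988

The regression of Z on X has slope ρ·σ_Z/σ_X and passes through (μ_X, μ_Z).
E[Z | X=-3.4] = 9.1 + (-0.70)·(4.2/1.7)·(-3.4 − (0.3)) = 9.1 + (-1.7294)·(-3.7) = 15.4988.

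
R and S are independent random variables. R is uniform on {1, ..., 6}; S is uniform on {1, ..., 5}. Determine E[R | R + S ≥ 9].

Outcomes with R + S ≥ 9: (4,5), (5,4), (5,5), (6,3), (6,4), (6,5), each with probability 1/30.
E[R | R + S ≥ 9] = (4 + 5 + 5 + 6 + 6 + 6) / 6 = 16/3.

16/3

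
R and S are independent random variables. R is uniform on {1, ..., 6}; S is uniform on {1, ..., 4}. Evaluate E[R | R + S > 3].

P(R + S > 3) = 7/8.
Summing R·P(x,y) over outcomes with R + S > 3 gives 10/3.
E[R | R + S > 3] = (10/3) / (7/8) = 80/21.

80/21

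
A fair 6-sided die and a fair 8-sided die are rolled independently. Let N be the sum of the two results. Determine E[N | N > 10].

12

P(N > 10) = 5/24.
Σ over the event: 11·1/12 + 12·1/16 + 13·1/24 + 14·1/48 = 5/2.
E[N | N > 10] = (5/2) / (5/24) = 12.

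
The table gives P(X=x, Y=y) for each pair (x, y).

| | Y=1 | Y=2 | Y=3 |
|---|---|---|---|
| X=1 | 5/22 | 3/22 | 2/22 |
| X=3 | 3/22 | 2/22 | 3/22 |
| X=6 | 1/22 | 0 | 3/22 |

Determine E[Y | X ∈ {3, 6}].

P(X ∈ {3, 6}) = 6/11.
Summing Y·P(X=x,Y=y) over the conditioning event gives 13/11.
E[Y | X ∈ {3, 6}] = (13/11) / (6/11) = 13/6.

13/6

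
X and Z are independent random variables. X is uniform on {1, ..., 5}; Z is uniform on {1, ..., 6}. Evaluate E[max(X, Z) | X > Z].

4

P(X > Z) = 1/3.
Summing max(X,Z)·P(x,y) over outcomes with X > Z gives 4/3.
E[max(X, Z) | X > Z] = (4/3) / (1/3) = 4.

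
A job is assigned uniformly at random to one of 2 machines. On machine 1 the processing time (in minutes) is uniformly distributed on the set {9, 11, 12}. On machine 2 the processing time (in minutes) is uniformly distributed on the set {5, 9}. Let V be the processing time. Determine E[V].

E[V | machine 1] = (9+11+12)/3 = 32/3.
E[V | machine 2] = (5+9)/2 = 7.
By the law of total expectation,
E[V] = (1/2)·(32/3) + (1/2)·(7) = 53/6.

53/6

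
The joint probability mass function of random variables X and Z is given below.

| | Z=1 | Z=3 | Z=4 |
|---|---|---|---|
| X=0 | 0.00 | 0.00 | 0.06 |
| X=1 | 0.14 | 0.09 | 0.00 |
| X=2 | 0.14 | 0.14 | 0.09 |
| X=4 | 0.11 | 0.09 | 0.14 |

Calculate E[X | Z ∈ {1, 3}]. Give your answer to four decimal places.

2.2394

P(Z ∈ {1, 3}) = 0.71.
Σ X·P over the event = 1·(0.14) + 1·(0.09) + 2·(0.14) + 2·(0.14) + 4·(0.11) + 4·(0.09) = 1.59.
E[X | Z ∈ {1, 3}] = (1.59) / (0.71) = 2.2394.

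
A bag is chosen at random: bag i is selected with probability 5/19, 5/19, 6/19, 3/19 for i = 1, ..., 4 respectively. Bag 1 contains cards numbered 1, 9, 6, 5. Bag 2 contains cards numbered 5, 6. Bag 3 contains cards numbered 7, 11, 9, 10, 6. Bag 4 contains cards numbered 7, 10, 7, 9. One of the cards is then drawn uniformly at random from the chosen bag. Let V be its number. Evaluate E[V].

E[V | bag 1] = (1+9+6+5)/4 = 21/4.
E[V | bag 2] = (5+6)/2 = 11/2.
E[V | bag 3] = (7+11+9+10+6)/5 = 43/5.
E[V | bag 4] = (7+10+7+9)/4 = 33/4.
By the law of total expectation,
E[V] = (5/19)·(21/4) + (5/19)·(11/2) + (6/19)·(43/5) + (3/19)·(33/4) = 1301/190.

1301/190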